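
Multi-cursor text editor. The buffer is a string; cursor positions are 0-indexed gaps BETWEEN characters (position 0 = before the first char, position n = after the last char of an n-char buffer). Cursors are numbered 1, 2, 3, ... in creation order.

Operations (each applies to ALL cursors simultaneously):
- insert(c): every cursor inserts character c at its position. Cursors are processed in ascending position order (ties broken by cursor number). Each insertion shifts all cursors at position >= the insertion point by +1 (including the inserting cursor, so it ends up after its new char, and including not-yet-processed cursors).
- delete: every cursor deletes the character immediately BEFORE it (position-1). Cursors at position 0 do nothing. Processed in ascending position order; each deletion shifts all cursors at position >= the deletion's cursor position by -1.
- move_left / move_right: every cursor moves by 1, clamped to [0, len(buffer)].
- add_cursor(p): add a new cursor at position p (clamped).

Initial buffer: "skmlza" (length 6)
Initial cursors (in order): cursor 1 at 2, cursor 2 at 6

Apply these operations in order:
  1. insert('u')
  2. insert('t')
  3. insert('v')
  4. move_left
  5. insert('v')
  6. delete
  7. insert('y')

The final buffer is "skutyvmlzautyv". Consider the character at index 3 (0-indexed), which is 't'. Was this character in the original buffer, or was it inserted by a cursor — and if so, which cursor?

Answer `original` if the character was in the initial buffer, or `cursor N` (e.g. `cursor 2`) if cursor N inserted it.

Answer: cursor 1

Derivation:
After op 1 (insert('u')): buffer="skumlzau" (len 8), cursors c1@3 c2@8, authorship ..1....2
After op 2 (insert('t')): buffer="skutmlzaut" (len 10), cursors c1@4 c2@10, authorship ..11....22
After op 3 (insert('v')): buffer="skutvmlzautv" (len 12), cursors c1@5 c2@12, authorship ..111....222
After op 4 (move_left): buffer="skutvmlzautv" (len 12), cursors c1@4 c2@11, authorship ..111....222
After op 5 (insert('v')): buffer="skutvvmlzautvv" (len 14), cursors c1@5 c2@13, authorship ..1111....2222
After op 6 (delete): buffer="skutvmlzautv" (len 12), cursors c1@4 c2@11, authorship ..111....222
After op 7 (insert('y')): buffer="skutyvmlzautyv" (len 14), cursors c1@5 c2@13, authorship ..1111....2222
Authorship (.=original, N=cursor N): . . 1 1 1 1 . . . . 2 2 2 2
Index 3: author = 1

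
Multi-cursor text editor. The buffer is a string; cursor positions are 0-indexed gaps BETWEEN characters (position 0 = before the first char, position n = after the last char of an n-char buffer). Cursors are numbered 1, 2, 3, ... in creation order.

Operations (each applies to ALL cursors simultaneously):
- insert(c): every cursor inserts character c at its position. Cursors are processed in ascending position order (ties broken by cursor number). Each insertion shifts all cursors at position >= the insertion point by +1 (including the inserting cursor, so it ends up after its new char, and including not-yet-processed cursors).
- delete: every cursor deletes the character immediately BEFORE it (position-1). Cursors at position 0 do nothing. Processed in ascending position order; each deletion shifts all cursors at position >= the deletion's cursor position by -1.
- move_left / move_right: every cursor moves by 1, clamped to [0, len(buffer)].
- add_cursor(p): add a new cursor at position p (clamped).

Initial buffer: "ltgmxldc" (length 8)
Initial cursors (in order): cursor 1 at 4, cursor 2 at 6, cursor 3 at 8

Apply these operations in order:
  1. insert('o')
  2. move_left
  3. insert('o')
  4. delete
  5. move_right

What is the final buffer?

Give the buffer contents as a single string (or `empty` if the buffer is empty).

After op 1 (insert('o')): buffer="ltgmoxlodco" (len 11), cursors c1@5 c2@8 c3@11, authorship ....1..2..3
After op 2 (move_left): buffer="ltgmoxlodco" (len 11), cursors c1@4 c2@7 c3@10, authorship ....1..2..3
After op 3 (insert('o')): buffer="ltgmooxloodcoo" (len 14), cursors c1@5 c2@9 c3@13, authorship ....11..22..33
After op 4 (delete): buffer="ltgmoxlodco" (len 11), cursors c1@4 c2@7 c3@10, authorship ....1..2..3
After op 5 (move_right): buffer="ltgmoxlodco" (len 11), cursors c1@5 c2@8 c3@11, authorship ....1..2..3

Answer: ltgmoxlodco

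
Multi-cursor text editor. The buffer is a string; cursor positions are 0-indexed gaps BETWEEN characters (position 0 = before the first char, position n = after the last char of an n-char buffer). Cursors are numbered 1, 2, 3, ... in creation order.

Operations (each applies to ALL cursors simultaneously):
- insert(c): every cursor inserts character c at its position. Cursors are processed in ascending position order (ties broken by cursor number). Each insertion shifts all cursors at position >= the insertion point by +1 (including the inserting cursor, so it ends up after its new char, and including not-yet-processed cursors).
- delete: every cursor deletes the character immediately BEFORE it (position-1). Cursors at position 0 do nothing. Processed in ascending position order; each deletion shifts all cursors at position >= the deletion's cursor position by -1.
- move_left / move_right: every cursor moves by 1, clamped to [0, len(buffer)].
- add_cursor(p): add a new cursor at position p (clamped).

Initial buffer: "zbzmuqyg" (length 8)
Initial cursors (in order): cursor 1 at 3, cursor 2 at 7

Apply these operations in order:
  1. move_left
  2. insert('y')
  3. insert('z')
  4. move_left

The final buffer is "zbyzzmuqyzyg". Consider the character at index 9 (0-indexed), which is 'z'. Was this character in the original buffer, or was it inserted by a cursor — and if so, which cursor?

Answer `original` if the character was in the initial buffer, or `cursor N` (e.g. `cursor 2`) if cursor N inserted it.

After op 1 (move_left): buffer="zbzmuqyg" (len 8), cursors c1@2 c2@6, authorship ........
After op 2 (insert('y')): buffer="zbyzmuqyyg" (len 10), cursors c1@3 c2@8, authorship ..1....2..
After op 3 (insert('z')): buffer="zbyzzmuqyzyg" (len 12), cursors c1@4 c2@10, authorship ..11....22..
After op 4 (move_left): buffer="zbyzzmuqyzyg" (len 12), cursors c1@3 c2@9, authorship ..11....22..
Authorship (.=original, N=cursor N): . . 1 1 . . . . 2 2 . .
Index 9: author = 2

Answer: cursor 2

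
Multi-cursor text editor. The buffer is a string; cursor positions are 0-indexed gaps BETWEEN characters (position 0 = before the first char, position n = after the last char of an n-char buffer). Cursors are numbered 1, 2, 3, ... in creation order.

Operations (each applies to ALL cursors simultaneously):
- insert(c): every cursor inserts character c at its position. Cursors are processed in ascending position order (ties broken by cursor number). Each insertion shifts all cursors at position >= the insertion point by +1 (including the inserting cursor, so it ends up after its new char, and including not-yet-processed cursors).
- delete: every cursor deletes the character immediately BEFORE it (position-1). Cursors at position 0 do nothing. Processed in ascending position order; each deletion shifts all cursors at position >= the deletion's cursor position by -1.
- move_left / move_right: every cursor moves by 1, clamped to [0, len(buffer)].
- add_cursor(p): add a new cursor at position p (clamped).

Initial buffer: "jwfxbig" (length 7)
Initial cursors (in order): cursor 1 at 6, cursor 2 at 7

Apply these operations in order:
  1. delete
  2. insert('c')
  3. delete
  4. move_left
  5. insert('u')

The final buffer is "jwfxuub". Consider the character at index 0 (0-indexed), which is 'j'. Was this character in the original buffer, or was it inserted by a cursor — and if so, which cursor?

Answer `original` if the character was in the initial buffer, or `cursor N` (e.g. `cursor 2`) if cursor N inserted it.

After op 1 (delete): buffer="jwfxb" (len 5), cursors c1@5 c2@5, authorship .....
After op 2 (insert('c')): buffer="jwfxbcc" (len 7), cursors c1@7 c2@7, authorship .....12
After op 3 (delete): buffer="jwfxb" (len 5), cursors c1@5 c2@5, authorship .....
After op 4 (move_left): buffer="jwfxb" (len 5), cursors c1@4 c2@4, authorship .....
After op 5 (insert('u')): buffer="jwfxuub" (len 7), cursors c1@6 c2@6, authorship ....12.
Authorship (.=original, N=cursor N): . . . . 1 2 .
Index 0: author = original

Answer: original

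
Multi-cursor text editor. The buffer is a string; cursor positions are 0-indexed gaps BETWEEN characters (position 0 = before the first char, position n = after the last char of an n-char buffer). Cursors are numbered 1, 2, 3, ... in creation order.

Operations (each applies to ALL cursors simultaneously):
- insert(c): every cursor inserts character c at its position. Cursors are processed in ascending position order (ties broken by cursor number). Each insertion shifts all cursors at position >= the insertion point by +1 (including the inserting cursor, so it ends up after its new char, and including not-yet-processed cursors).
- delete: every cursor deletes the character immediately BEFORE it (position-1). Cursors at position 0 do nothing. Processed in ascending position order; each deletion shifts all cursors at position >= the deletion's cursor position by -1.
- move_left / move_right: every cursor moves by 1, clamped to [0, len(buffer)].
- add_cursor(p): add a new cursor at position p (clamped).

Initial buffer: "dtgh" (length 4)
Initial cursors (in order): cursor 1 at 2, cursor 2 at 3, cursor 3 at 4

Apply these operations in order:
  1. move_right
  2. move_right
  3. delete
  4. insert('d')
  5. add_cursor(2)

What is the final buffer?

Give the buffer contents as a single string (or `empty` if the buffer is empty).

Answer: dddd

Derivation:
After op 1 (move_right): buffer="dtgh" (len 4), cursors c1@3 c2@4 c3@4, authorship ....
After op 2 (move_right): buffer="dtgh" (len 4), cursors c1@4 c2@4 c3@4, authorship ....
After op 3 (delete): buffer="d" (len 1), cursors c1@1 c2@1 c3@1, authorship .
After op 4 (insert('d')): buffer="dddd" (len 4), cursors c1@4 c2@4 c3@4, authorship .123
After op 5 (add_cursor(2)): buffer="dddd" (len 4), cursors c4@2 c1@4 c2@4 c3@4, authorship .123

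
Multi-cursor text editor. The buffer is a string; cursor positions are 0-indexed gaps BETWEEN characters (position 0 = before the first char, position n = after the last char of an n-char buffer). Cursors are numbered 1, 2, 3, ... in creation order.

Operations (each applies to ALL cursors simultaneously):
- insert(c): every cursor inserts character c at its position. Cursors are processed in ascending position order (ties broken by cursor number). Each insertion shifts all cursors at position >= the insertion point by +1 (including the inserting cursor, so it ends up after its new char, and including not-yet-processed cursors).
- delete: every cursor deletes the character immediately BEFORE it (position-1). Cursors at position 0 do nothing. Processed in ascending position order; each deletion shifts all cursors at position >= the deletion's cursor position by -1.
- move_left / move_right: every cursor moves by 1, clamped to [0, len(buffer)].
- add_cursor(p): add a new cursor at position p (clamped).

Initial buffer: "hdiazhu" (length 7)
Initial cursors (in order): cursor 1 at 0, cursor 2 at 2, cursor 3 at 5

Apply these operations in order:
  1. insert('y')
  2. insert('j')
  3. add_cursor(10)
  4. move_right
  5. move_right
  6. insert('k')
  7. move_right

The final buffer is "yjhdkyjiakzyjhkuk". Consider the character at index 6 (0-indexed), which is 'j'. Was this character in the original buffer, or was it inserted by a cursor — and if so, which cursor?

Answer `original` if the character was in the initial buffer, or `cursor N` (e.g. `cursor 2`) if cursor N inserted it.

Answer: cursor 2

Derivation:
After op 1 (insert('y')): buffer="yhdyiazyhu" (len 10), cursors c1@1 c2@4 c3@8, authorship 1..2...3..
After op 2 (insert('j')): buffer="yjhdyjiazyjhu" (len 13), cursors c1@2 c2@6 c3@11, authorship 11..22...33..
After op 3 (add_cursor(10)): buffer="yjhdyjiazyjhu" (len 13), cursors c1@2 c2@6 c4@10 c3@11, authorship 11..22...33..
After op 4 (move_right): buffer="yjhdyjiazyjhu" (len 13), cursors c1@3 c2@7 c4@11 c3@12, authorship 11..22...33..
After op 5 (move_right): buffer="yjhdyjiazyjhu" (len 13), cursors c1@4 c2@8 c4@12 c3@13, authorship 11..22...33..
After op 6 (insert('k')): buffer="yjhdkyjiakzyjhkuk" (len 17), cursors c1@5 c2@10 c4@15 c3@17, authorship 11..122..2.33.4.3
After op 7 (move_right): buffer="yjhdkyjiakzyjhkuk" (len 17), cursors c1@6 c2@11 c4@16 c3@17, authorship 11..122..2.33.4.3
Authorship (.=original, N=cursor N): 1 1 . . 1 2 2 . . 2 . 3 3 . 4 . 3
Index 6: author = 2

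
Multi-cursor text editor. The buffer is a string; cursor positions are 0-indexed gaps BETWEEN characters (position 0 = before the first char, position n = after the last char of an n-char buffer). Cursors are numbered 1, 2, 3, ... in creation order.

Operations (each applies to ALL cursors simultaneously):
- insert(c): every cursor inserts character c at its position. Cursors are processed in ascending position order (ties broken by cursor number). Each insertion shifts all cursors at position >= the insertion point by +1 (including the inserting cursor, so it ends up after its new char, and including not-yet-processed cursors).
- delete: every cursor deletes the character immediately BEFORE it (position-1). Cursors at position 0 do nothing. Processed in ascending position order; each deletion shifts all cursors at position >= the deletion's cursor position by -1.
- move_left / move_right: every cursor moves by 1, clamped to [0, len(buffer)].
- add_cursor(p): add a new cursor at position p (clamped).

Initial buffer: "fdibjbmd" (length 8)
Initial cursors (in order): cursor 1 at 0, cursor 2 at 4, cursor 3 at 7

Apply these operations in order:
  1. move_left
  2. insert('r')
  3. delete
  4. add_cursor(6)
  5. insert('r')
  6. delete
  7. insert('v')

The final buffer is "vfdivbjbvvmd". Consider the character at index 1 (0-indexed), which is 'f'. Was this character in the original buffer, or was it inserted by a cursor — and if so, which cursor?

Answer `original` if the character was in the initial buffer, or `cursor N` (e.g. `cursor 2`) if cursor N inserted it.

Answer: original

Derivation:
After op 1 (move_left): buffer="fdibjbmd" (len 8), cursors c1@0 c2@3 c3@6, authorship ........
After op 2 (insert('r')): buffer="rfdirbjbrmd" (len 11), cursors c1@1 c2@5 c3@9, authorship 1...2...3..
After op 3 (delete): buffer="fdibjbmd" (len 8), cursors c1@0 c2@3 c3@6, authorship ........
After op 4 (add_cursor(6)): buffer="fdibjbmd" (len 8), cursors c1@0 c2@3 c3@6 c4@6, authorship ........
After op 5 (insert('r')): buffer="rfdirbjbrrmd" (len 12), cursors c1@1 c2@5 c3@10 c4@10, authorship 1...2...34..
After op 6 (delete): buffer="fdibjbmd" (len 8), cursors c1@0 c2@3 c3@6 c4@6, authorship ........
After op 7 (insert('v')): buffer="vfdivbjbvvmd" (len 12), cursors c1@1 c2@5 c3@10 c4@10, authorship 1...2...34..
Authorship (.=original, N=cursor N): 1 . . . 2 . . . 3 4 . .
Index 1: author = original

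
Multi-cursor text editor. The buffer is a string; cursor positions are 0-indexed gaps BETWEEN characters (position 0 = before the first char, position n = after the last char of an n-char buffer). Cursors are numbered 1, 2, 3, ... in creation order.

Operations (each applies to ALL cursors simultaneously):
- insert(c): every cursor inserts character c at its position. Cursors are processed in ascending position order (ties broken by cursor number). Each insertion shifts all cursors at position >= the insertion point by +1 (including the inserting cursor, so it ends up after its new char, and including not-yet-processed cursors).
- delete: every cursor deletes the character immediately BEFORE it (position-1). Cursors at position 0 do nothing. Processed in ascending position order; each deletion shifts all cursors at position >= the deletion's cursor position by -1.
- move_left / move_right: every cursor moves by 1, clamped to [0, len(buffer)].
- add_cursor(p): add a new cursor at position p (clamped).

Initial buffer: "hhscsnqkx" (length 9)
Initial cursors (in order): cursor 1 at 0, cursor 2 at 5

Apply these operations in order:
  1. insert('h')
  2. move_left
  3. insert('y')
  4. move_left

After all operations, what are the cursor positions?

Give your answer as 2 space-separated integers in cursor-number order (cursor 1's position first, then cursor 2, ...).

Answer: 0 7

Derivation:
After op 1 (insert('h')): buffer="hhhscshnqkx" (len 11), cursors c1@1 c2@7, authorship 1.....2....
After op 2 (move_left): buffer="hhhscshnqkx" (len 11), cursors c1@0 c2@6, authorship 1.....2....
After op 3 (insert('y')): buffer="yhhhscsyhnqkx" (len 13), cursors c1@1 c2@8, authorship 11.....22....
After op 4 (move_left): buffer="yhhhscsyhnqkx" (len 13), cursors c1@0 c2@7, authorship 11.....22....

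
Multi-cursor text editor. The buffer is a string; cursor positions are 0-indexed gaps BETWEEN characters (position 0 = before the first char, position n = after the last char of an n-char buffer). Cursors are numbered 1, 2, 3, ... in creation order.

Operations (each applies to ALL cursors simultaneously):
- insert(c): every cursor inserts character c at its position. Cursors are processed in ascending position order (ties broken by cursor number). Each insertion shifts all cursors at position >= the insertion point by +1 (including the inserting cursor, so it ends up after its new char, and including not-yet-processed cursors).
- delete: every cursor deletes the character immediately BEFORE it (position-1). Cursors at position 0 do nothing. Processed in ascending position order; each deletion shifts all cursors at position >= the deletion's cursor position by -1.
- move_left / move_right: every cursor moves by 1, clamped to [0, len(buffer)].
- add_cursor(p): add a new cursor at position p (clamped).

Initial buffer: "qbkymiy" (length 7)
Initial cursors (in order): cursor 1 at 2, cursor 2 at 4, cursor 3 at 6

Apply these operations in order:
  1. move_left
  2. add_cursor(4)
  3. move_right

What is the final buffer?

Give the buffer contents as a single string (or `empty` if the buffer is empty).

After op 1 (move_left): buffer="qbkymiy" (len 7), cursors c1@1 c2@3 c3@5, authorship .......
After op 2 (add_cursor(4)): buffer="qbkymiy" (len 7), cursors c1@1 c2@3 c4@4 c3@5, authorship .......
After op 3 (move_right): buffer="qbkymiy" (len 7), cursors c1@2 c2@4 c4@5 c3@6, authorship .......

Answer: qbkymiy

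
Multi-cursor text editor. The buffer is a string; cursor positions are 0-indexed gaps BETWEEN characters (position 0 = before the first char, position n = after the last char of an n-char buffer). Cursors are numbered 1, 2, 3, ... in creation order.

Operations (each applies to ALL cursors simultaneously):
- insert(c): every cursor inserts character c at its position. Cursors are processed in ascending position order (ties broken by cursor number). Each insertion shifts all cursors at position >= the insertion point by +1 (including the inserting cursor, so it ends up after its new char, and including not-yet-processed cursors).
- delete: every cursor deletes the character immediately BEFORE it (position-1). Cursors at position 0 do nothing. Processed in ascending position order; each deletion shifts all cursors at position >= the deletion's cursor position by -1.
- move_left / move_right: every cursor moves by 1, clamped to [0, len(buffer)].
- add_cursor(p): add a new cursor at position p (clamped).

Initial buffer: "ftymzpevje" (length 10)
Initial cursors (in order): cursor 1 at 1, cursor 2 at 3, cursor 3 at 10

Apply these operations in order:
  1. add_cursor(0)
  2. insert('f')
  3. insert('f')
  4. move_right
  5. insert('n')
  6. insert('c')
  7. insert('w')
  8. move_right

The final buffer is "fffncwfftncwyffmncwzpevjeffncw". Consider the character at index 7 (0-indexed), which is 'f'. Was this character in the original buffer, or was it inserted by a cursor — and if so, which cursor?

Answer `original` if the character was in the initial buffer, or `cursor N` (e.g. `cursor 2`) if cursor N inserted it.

Answer: cursor 1

Derivation:
After op 1 (add_cursor(0)): buffer="ftymzpevje" (len 10), cursors c4@0 c1@1 c2@3 c3@10, authorship ..........
After op 2 (insert('f')): buffer="ffftyfmzpevjef" (len 14), cursors c4@1 c1@3 c2@6 c3@14, authorship 4.1..2.......3
After op 3 (insert('f')): buffer="ffffftyffmzpevjeff" (len 18), cursors c4@2 c1@5 c2@9 c3@18, authorship 44.11..22.......33
After op 4 (move_right): buffer="ffffftyffmzpevjeff" (len 18), cursors c4@3 c1@6 c2@10 c3@18, authorship 44.11..22.......33
After op 5 (insert('n')): buffer="fffnfftnyffmnzpevjeffn" (len 22), cursors c4@4 c1@8 c2@13 c3@22, authorship 44.411.1.22.2......333
After op 6 (insert('c')): buffer="fffncfftncyffmnczpevjeffnc" (len 26), cursors c4@5 c1@10 c2@16 c3@26, authorship 44.4411.11.22.22......3333
After op 7 (insert('w')): buffer="fffncwfftncwyffmncwzpevjeffncw" (len 30), cursors c4@6 c1@12 c2@19 c3@30, authorship 44.44411.111.22.222......33333
After op 8 (move_right): buffer="fffncwfftncwyffmncwzpevjeffncw" (len 30), cursors c4@7 c1@13 c2@20 c3@30, authorship 44.44411.111.22.222......33333
Authorship (.=original, N=cursor N): 4 4 . 4 4 4 1 1 . 1 1 1 . 2 2 . 2 2 2 . . . . . . 3 3 3 3 3
Index 7: author = 1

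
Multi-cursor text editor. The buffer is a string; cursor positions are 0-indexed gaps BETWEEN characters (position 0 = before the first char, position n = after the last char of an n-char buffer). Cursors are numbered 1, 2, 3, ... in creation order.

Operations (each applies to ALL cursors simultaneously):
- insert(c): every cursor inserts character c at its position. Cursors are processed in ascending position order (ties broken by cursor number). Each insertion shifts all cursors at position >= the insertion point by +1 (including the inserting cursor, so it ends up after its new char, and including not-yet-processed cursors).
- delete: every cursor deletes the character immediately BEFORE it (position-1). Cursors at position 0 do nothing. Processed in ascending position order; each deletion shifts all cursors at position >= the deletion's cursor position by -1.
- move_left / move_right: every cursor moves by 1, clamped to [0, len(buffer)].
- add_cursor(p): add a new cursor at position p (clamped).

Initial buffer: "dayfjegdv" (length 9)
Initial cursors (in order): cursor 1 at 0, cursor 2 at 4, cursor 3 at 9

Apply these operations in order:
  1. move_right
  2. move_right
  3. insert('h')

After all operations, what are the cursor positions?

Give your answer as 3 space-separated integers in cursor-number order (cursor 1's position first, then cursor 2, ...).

After op 1 (move_right): buffer="dayfjegdv" (len 9), cursors c1@1 c2@5 c3@9, authorship .........
After op 2 (move_right): buffer="dayfjegdv" (len 9), cursors c1@2 c2@6 c3@9, authorship .........
After op 3 (insert('h')): buffer="dahyfjehgdvh" (len 12), cursors c1@3 c2@8 c3@12, authorship ..1....2...3

Answer: 3 8 12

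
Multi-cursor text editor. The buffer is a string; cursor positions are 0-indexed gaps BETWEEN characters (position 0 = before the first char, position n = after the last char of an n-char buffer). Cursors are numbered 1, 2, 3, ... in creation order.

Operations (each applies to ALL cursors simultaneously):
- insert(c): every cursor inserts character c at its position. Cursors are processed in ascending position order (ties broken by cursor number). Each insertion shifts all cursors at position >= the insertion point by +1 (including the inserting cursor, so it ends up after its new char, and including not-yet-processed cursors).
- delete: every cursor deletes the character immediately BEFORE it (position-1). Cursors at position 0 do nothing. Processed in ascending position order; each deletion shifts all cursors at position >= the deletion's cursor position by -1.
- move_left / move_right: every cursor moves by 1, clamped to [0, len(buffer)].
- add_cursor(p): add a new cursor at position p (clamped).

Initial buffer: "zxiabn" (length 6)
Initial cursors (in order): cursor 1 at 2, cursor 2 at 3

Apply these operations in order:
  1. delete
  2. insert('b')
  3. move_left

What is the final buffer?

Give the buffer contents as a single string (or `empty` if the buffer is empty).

Answer: zbbabn

Derivation:
After op 1 (delete): buffer="zabn" (len 4), cursors c1@1 c2@1, authorship ....
After op 2 (insert('b')): buffer="zbbabn" (len 6), cursors c1@3 c2@3, authorship .12...
After op 3 (move_left): buffer="zbbabn" (len 6), cursors c1@2 c2@2, authorship .12...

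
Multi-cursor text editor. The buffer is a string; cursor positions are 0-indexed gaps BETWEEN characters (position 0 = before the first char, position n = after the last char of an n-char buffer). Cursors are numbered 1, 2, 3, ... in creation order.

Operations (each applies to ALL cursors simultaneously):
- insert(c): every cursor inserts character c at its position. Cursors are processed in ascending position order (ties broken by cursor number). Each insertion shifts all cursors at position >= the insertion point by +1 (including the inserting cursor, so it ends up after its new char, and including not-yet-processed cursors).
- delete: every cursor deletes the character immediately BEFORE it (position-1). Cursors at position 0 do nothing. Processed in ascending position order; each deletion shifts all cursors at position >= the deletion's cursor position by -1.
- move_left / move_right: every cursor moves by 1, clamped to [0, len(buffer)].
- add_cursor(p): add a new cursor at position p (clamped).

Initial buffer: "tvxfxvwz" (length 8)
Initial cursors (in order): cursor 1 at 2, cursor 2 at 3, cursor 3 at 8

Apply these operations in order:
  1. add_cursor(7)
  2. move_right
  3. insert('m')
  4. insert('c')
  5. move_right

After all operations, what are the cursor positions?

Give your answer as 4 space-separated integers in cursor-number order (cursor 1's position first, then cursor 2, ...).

After op 1 (add_cursor(7)): buffer="tvxfxvwz" (len 8), cursors c1@2 c2@3 c4@7 c3@8, authorship ........
After op 2 (move_right): buffer="tvxfxvwz" (len 8), cursors c1@3 c2@4 c3@8 c4@8, authorship ........
After op 3 (insert('m')): buffer="tvxmfmxvwzmm" (len 12), cursors c1@4 c2@6 c3@12 c4@12, authorship ...1.2....34
After op 4 (insert('c')): buffer="tvxmcfmcxvwzmmcc" (len 16), cursors c1@5 c2@8 c3@16 c4@16, authorship ...11.22....3434
After op 5 (move_right): buffer="tvxmcfmcxvwzmmcc" (len 16), cursors c1@6 c2@9 c3@16 c4@16, authorship ...11.22....3434

Answer: 6 9 16 16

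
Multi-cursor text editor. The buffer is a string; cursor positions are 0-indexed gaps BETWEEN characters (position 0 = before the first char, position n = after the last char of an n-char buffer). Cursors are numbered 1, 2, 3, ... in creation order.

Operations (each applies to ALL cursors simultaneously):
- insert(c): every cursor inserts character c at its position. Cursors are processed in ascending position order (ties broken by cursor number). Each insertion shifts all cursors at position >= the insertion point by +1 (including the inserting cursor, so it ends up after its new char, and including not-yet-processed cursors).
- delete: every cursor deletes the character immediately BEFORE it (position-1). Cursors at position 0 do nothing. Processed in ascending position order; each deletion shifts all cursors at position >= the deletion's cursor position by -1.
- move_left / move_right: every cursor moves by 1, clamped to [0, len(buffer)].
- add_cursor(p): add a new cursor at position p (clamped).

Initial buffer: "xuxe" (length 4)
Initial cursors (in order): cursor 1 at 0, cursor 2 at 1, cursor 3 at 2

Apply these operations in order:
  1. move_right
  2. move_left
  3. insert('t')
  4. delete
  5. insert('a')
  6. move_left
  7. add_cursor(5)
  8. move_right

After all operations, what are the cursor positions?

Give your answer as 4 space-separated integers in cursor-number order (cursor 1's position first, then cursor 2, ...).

Answer: 1 3 5 6

Derivation:
After op 1 (move_right): buffer="xuxe" (len 4), cursors c1@1 c2@2 c3@3, authorship ....
After op 2 (move_left): buffer="xuxe" (len 4), cursors c1@0 c2@1 c3@2, authorship ....
After op 3 (insert('t')): buffer="txtutxe" (len 7), cursors c1@1 c2@3 c3@5, authorship 1.2.3..
After op 4 (delete): buffer="xuxe" (len 4), cursors c1@0 c2@1 c3@2, authorship ....
After op 5 (insert('a')): buffer="axauaxe" (len 7), cursors c1@1 c2@3 c3@5, authorship 1.2.3..
After op 6 (move_left): buffer="axauaxe" (len 7), cursors c1@0 c2@2 c3@4, authorship 1.2.3..
After op 7 (add_cursor(5)): buffer="axauaxe" (len 7), cursors c1@0 c2@2 c3@4 c4@5, authorship 1.2.3..
After op 8 (move_right): buffer="axauaxe" (len 7), cursors c1@1 c2@3 c3@5 c4@6, authorship 1.2.3..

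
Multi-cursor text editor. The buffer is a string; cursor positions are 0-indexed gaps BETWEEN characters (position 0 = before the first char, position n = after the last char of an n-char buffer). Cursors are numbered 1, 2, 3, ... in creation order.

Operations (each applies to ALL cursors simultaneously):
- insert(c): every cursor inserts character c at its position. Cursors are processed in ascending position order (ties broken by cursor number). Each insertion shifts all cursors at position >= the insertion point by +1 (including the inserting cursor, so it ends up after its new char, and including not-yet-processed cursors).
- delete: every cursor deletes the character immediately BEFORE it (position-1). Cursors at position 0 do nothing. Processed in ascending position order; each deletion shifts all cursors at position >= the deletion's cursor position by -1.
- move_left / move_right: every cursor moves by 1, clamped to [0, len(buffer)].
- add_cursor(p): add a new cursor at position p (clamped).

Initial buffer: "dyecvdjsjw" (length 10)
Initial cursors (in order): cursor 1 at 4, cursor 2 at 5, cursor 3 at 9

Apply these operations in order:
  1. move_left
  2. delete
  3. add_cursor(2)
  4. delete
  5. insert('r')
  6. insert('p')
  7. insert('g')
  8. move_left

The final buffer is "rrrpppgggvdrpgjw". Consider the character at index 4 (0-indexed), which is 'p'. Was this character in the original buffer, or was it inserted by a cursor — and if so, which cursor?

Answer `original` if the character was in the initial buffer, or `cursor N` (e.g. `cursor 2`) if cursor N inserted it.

Answer: cursor 2

Derivation:
After op 1 (move_left): buffer="dyecvdjsjw" (len 10), cursors c1@3 c2@4 c3@8, authorship ..........
After op 2 (delete): buffer="dyvdjjw" (len 7), cursors c1@2 c2@2 c3@5, authorship .......
After op 3 (add_cursor(2)): buffer="dyvdjjw" (len 7), cursors c1@2 c2@2 c4@2 c3@5, authorship .......
After op 4 (delete): buffer="vdjw" (len 4), cursors c1@0 c2@0 c4@0 c3@2, authorship ....
After op 5 (insert('r')): buffer="rrrvdrjw" (len 8), cursors c1@3 c2@3 c4@3 c3@6, authorship 124..3..
After op 6 (insert('p')): buffer="rrrpppvdrpjw" (len 12), cursors c1@6 c2@6 c4@6 c3@10, authorship 124124..33..
After op 7 (insert('g')): buffer="rrrpppgggvdrpgjw" (len 16), cursors c1@9 c2@9 c4@9 c3@14, authorship 124124124..333..
After op 8 (move_left): buffer="rrrpppgggvdrpgjw" (len 16), cursors c1@8 c2@8 c4@8 c3@13, authorship 124124124..333..
Authorship (.=original, N=cursor N): 1 2 4 1 2 4 1 2 4 . . 3 3 3 . .
Index 4: author = 2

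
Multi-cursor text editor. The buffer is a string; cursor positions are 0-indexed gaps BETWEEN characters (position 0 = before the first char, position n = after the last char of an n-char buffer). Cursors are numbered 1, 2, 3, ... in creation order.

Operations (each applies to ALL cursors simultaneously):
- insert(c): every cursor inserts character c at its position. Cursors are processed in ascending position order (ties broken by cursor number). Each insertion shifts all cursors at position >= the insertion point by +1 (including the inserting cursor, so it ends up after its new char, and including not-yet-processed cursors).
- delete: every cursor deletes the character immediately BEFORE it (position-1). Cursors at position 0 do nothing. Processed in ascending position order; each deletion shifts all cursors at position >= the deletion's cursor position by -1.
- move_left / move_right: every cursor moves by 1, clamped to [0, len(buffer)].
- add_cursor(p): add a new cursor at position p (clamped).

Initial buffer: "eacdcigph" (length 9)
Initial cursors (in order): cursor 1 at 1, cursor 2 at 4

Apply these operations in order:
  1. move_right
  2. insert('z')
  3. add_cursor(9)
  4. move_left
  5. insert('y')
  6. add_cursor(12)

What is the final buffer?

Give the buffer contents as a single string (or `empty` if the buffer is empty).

After op 1 (move_right): buffer="eacdcigph" (len 9), cursors c1@2 c2@5, authorship .........
After op 2 (insert('z')): buffer="eazcdczigph" (len 11), cursors c1@3 c2@7, authorship ..1...2....
After op 3 (add_cursor(9)): buffer="eazcdczigph" (len 11), cursors c1@3 c2@7 c3@9, authorship ..1...2....
After op 4 (move_left): buffer="eazcdczigph" (len 11), cursors c1@2 c2@6 c3@8, authorship ..1...2....
After op 5 (insert('y')): buffer="eayzcdcyziygph" (len 14), cursors c1@3 c2@8 c3@11, authorship ..11...22.3...
After op 6 (add_cursor(12)): buffer="eayzcdcyziygph" (len 14), cursors c1@3 c2@8 c3@11 c4@12, authorship ..11...22.3...

Answer: eayzcdcyziygph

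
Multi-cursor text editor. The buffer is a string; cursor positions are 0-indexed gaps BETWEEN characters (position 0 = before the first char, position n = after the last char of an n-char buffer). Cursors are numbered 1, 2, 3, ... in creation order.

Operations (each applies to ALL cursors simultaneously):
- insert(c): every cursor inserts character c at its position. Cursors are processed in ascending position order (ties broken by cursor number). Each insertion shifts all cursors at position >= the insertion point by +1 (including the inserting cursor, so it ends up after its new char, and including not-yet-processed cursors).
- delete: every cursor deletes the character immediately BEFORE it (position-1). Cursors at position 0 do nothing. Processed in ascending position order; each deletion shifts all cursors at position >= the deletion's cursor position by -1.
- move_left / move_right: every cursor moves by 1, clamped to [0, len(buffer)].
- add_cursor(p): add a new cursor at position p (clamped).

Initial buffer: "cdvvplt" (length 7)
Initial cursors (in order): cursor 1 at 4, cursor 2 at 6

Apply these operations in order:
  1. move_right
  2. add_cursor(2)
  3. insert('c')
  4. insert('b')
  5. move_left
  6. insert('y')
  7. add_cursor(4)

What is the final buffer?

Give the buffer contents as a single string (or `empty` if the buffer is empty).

After op 1 (move_right): buffer="cdvvplt" (len 7), cursors c1@5 c2@7, authorship .......
After op 2 (add_cursor(2)): buffer="cdvvplt" (len 7), cursors c3@2 c1@5 c2@7, authorship .......
After op 3 (insert('c')): buffer="cdcvvpcltc" (len 10), cursors c3@3 c1@7 c2@10, authorship ..3...1..2
After op 4 (insert('b')): buffer="cdcbvvpcbltcb" (len 13), cursors c3@4 c1@9 c2@13, authorship ..33...11..22
After op 5 (move_left): buffer="cdcbvvpcbltcb" (len 13), cursors c3@3 c1@8 c2@12, authorship ..33...11..22
After op 6 (insert('y')): buffer="cdcybvvpcybltcyb" (len 16), cursors c3@4 c1@10 c2@15, authorship ..333...111..222
After op 7 (add_cursor(4)): buffer="cdcybvvpcybltcyb" (len 16), cursors c3@4 c4@4 c1@10 c2@15, authorship ..333...111..222

Answer: cdcybvvpcybltcyb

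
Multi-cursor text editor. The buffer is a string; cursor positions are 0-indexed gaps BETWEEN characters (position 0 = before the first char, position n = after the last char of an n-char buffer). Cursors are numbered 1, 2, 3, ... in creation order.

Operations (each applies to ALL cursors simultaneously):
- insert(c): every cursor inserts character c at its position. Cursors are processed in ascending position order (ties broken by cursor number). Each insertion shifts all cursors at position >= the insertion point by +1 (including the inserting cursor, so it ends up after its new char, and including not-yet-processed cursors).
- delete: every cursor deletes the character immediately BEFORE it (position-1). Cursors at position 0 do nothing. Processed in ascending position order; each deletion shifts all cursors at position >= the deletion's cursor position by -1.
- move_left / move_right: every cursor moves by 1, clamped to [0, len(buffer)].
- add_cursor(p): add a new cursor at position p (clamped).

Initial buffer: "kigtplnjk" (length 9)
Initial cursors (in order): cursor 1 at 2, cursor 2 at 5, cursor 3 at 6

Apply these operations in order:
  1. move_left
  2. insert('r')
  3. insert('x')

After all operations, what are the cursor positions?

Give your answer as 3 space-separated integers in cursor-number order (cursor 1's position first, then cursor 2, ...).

After op 1 (move_left): buffer="kigtplnjk" (len 9), cursors c1@1 c2@4 c3@5, authorship .........
After op 2 (insert('r')): buffer="krigtrprlnjk" (len 12), cursors c1@2 c2@6 c3@8, authorship .1...2.3....
After op 3 (insert('x')): buffer="krxigtrxprxlnjk" (len 15), cursors c1@3 c2@8 c3@11, authorship .11...22.33....

Answer: 3 8 11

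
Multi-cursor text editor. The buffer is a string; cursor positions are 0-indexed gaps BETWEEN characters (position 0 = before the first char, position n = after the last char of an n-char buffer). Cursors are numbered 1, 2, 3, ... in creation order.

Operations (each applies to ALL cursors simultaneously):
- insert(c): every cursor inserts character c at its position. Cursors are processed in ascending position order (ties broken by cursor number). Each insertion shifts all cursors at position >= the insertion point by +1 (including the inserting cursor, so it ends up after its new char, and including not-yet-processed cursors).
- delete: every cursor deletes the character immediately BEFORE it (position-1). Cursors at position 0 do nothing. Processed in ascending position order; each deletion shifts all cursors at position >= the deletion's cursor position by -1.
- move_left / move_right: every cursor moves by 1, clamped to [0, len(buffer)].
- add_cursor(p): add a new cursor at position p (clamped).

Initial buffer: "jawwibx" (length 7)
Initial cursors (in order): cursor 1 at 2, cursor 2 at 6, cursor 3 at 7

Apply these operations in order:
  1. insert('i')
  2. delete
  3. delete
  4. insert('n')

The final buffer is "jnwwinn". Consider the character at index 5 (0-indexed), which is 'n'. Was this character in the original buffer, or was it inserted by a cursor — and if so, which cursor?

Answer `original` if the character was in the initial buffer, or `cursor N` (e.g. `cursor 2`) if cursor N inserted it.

Answer: cursor 2

Derivation:
After op 1 (insert('i')): buffer="jaiwwibixi" (len 10), cursors c1@3 c2@8 c3@10, authorship ..1....2.3
After op 2 (delete): buffer="jawwibx" (len 7), cursors c1@2 c2@6 c3@7, authorship .......
After op 3 (delete): buffer="jwwi" (len 4), cursors c1@1 c2@4 c3@4, authorship ....
After op 4 (insert('n')): buffer="jnwwinn" (len 7), cursors c1@2 c2@7 c3@7, authorship .1...23
Authorship (.=original, N=cursor N): . 1 . . . 2 3
Index 5: author = 2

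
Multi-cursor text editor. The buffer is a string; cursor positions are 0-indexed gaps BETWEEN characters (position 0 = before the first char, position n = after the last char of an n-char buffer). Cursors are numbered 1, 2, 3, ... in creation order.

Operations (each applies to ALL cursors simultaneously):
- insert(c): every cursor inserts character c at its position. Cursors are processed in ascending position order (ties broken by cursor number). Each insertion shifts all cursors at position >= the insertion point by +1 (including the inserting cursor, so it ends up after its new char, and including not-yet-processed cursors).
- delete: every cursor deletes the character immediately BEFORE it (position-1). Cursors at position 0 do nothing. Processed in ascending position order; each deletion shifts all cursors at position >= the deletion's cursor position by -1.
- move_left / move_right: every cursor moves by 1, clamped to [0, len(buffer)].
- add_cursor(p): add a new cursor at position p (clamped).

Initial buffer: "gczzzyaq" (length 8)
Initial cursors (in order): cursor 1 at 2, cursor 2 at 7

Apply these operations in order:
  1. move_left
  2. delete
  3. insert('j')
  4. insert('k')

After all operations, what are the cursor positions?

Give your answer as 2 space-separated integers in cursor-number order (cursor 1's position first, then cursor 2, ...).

Answer: 2 8

Derivation:
After op 1 (move_left): buffer="gczzzyaq" (len 8), cursors c1@1 c2@6, authorship ........
After op 2 (delete): buffer="czzzaq" (len 6), cursors c1@0 c2@4, authorship ......
After op 3 (insert('j')): buffer="jczzzjaq" (len 8), cursors c1@1 c2@6, authorship 1....2..
After op 4 (insert('k')): buffer="jkczzzjkaq" (len 10), cursors c1@2 c2@8, authorship 11....22..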